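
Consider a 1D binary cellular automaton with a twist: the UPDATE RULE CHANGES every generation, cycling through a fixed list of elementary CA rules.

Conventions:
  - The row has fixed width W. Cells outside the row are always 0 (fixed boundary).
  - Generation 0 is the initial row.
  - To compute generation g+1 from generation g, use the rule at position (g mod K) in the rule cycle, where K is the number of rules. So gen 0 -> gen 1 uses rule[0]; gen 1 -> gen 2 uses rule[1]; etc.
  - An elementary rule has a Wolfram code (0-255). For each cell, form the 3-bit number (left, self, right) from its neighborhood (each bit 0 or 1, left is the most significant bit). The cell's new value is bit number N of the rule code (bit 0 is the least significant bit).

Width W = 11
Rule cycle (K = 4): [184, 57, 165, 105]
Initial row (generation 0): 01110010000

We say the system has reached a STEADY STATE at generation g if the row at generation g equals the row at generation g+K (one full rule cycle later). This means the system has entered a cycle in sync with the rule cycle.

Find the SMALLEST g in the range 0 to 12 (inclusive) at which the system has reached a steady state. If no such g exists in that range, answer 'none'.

Answer: none

Derivation:
Gen 0: 01110010000
Gen 1 (rule 184): 01101001000
Gen 2 (rule 57): 01010100111
Gen 3 (rule 165): 01111100010
Gen 4 (rule 105): 01000101000
Gen 5 (rule 184): 00100010100
Gen 6 (rule 57): 10011001011
Gen 7 (rule 165): 10000001100
Gen 8 (rule 105): 00111101101
Gen 9 (rule 184): 00111011010
Gen 10 (rule 57): 10100110101
Gen 11 (rule 165): 11100001111
Gen 12 (rule 105): 10101101001
Gen 13 (rule 184): 01011010100
Gen 14 (rule 57): 00110101011
Gen 15 (rule 165): 10001111100
Gen 16 (rule 105): 00101000101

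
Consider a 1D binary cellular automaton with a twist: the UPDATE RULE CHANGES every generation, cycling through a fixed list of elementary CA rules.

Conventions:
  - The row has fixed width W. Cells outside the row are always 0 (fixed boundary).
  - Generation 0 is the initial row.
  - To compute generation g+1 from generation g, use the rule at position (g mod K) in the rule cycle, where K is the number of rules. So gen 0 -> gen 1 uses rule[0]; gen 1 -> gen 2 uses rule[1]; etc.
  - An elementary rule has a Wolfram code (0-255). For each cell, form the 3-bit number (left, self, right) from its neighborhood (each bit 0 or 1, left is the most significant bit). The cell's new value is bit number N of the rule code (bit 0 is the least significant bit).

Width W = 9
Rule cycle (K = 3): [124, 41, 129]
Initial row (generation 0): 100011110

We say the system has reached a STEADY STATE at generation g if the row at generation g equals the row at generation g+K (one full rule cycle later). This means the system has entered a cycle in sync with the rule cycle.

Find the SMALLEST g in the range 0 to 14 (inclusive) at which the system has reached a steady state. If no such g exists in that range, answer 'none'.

Gen 0: 100011110
Gen 1 (rule 124): 110010011
Gen 2 (rule 41): 100000010
Gen 3 (rule 129): 001111000
Gen 4 (rule 124): 001001100
Gen 5 (rule 41): 100001001
Gen 6 (rule 129): 001100000
Gen 7 (rule 124): 001110000
Gen 8 (rule 41): 101000111
Gen 9 (rule 129): 000010010
Gen 10 (rule 124): 000011011
Gen 11 (rule 41): 111010110
Gen 12 (rule 129): 010000000
Gen 13 (rule 124): 011000000
Gen 14 (rule 41): 010011111
Gen 15 (rule 129): 000001110
Gen 16 (rule 124): 000001011
Gen 17 (rule 41): 111100110

Answer: none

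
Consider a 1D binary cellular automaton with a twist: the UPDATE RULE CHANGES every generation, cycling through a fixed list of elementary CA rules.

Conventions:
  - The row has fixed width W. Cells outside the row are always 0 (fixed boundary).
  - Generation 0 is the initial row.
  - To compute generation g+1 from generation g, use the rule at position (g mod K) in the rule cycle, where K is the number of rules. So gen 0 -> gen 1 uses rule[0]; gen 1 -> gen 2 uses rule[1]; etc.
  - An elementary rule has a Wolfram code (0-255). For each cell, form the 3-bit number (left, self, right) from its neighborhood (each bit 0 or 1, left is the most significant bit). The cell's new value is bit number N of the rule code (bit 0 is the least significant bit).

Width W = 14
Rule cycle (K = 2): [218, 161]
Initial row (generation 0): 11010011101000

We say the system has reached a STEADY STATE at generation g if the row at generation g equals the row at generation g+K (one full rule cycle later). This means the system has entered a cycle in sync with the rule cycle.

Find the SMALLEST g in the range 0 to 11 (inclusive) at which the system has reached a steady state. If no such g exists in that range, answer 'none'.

Answer: 11

Derivation:
Gen 0: 11010011101000
Gen 1 (rule 218): 11001111100100
Gen 2 (rule 161): 00000111000001
Gen 3 (rule 218): 00001111100010
Gen 4 (rule 161): 11100111001000
Gen 5 (rule 218): 11111111110100
Gen 6 (rule 161): 01111111101001
Gen 7 (rule 218): 11111111100110
Gen 8 (rule 161): 01111111000000
Gen 9 (rule 218): 11111111100000
Gen 10 (rule 161): 01111111001111
Gen 11 (rule 218): 11111111111111
Gen 12 (rule 161): 01111111111110
Gen 13 (rule 218): 11111111111111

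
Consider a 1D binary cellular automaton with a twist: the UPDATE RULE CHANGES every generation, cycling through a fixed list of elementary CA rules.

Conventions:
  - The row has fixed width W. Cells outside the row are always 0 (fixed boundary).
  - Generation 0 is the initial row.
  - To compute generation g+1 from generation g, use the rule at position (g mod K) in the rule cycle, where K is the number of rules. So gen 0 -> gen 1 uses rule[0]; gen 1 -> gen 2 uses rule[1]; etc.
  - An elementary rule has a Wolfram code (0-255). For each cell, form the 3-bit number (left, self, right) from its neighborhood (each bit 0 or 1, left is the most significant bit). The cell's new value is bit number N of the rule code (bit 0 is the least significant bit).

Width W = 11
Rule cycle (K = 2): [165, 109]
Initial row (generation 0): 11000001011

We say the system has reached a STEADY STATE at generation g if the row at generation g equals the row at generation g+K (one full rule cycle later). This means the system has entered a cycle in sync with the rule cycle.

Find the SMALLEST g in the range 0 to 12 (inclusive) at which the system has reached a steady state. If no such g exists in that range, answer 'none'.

Gen 0: 11000001011
Gen 1 (rule 165): 00011101100
Gen 2 (rule 109): 11010111101
Gen 3 (rule 165): 00111011011
Gen 4 (rule 109): 10101111111
Gen 5 (rule 165): 11110111110
Gen 6 (rule 109): 10011100010
Gen 7 (rule 165): 10001001010
Gen 8 (rule 109): 10101001110
Gen 9 (rule 165): 11111000100
Gen 10 (rule 109): 10001010101
Gen 11 (rule 165): 10101111111
Gen 12 (rule 109): 11111000001
Gen 13 (rule 165): 01110011101
Gen 14 (rule 109): 01010010111

Answer: none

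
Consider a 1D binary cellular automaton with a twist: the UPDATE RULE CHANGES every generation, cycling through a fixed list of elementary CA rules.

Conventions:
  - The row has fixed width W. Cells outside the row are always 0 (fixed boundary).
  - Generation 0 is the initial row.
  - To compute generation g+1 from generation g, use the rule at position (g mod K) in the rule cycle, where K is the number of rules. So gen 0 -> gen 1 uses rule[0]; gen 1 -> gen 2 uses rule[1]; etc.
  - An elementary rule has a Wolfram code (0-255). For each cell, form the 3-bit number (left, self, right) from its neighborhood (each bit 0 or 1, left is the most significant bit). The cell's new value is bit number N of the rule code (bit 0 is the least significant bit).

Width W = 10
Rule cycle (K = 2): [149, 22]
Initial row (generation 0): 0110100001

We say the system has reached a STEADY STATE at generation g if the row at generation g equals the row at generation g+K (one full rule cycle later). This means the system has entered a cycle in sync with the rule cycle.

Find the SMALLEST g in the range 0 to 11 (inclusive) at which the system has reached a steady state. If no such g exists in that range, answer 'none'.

Answer: 4

Derivation:
Gen 0: 0110100001
Gen 1 (rule 149): 0000111101
Gen 2 (rule 22): 0001000001
Gen 3 (rule 149): 1101111101
Gen 4 (rule 22): 0000000001
Gen 5 (rule 149): 1111111101
Gen 6 (rule 22): 0000000001
Gen 7 (rule 149): 1111111101
Gen 8 (rule 22): 0000000001
Gen 9 (rule 149): 1111111101
Gen 10 (rule 22): 0000000001
Gen 11 (rule 149): 1111111101
Gen 12 (rule 22): 0000000001
Gen 13 (rule 149): 1111111101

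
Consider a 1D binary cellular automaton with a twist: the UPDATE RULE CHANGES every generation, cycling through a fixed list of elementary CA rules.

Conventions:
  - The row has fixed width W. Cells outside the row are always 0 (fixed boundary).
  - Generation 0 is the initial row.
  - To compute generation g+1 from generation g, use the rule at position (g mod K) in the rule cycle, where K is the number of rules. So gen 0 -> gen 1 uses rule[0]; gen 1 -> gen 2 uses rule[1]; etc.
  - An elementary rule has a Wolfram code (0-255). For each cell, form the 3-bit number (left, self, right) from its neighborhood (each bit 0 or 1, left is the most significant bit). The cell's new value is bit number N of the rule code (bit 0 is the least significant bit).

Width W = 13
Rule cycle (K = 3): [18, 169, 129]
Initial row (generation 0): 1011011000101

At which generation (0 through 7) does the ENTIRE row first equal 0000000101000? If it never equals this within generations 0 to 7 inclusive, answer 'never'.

Answer: 1

Derivation:
Gen 0: 1011011000101
Gen 1 (rule 18): 0000000101000
Gen 2 (rule 169): 1111110010011
Gen 3 (rule 129): 0111100000000
Gen 4 (rule 18): 1000010000000
Gen 5 (rule 169): 0011000111111
Gen 6 (rule 129): 1000010011110
Gen 7 (rule 18): 0100101100001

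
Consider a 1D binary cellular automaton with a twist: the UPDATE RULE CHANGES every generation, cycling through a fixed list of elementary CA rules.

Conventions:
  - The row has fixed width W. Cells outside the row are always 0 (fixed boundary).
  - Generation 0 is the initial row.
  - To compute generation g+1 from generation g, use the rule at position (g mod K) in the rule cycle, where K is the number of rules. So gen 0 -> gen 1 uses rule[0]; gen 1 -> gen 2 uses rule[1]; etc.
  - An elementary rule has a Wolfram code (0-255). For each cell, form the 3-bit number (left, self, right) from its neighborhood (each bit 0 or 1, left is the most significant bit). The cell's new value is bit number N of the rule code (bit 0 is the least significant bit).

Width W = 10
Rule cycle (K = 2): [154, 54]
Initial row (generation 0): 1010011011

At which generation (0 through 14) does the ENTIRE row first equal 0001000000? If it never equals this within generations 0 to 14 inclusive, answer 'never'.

Gen 0: 1010011011
Gen 1 (rule 154): 0001110010
Gen 2 (rule 54): 0010001111
Gen 3 (rule 154): 0101011110
Gen 4 (rule 54): 1111100001
Gen 5 (rule 154): 1111010010
Gen 6 (rule 54): 0000111111
Gen 7 (rule 154): 0001111110
Gen 8 (rule 54): 0010000001
Gen 9 (rule 154): 0101000010
Gen 10 (rule 54): 1111100111
Gen 11 (rule 154): 1111011110
Gen 12 (rule 54): 0000100001
Gen 13 (rule 154): 0001010010
Gen 14 (rule 54): 0011111111

Answer: never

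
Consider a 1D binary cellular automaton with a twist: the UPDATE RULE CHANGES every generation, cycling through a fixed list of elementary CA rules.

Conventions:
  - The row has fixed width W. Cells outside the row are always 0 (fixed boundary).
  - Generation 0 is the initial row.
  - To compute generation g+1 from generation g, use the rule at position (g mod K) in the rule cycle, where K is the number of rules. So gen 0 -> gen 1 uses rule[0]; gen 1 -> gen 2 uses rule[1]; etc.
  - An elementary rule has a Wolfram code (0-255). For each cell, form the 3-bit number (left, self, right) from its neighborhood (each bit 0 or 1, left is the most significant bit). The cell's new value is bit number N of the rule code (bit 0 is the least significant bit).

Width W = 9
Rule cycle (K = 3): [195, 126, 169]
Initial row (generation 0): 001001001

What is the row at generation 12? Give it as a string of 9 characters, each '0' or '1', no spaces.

Answer: 110001110

Derivation:
Gen 0: 001001001
Gen 1 (rule 195): 110010010
Gen 2 (rule 126): 111111111
Gen 3 (rule 169): 111111110
Gen 4 (rule 195): 011111110
Gen 5 (rule 126): 110000011
Gen 6 (rule 169): 100111010
Gen 7 (rule 195): 001011000
Gen 8 (rule 126): 011111100
Gen 9 (rule 169): 011111001
Gen 10 (rule 195): 101111010
Gen 11 (rule 126): 111001111
Gen 12 (rule 169): 110001110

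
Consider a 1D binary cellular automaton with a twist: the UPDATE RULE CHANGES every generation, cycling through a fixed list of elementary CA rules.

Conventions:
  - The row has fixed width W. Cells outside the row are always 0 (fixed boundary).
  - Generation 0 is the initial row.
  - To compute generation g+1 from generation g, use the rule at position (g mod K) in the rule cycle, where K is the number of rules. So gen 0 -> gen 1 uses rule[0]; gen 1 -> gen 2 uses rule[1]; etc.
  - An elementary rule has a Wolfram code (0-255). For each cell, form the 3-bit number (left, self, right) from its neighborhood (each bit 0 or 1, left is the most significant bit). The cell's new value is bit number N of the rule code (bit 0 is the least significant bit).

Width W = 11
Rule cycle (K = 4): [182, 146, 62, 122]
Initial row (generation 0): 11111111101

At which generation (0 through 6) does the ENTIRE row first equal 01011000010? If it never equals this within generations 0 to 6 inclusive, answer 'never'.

Answer: never

Derivation:
Gen 0: 11111111101
Gen 1 (rule 182): 01111111011
Gen 2 (rule 146): 10111110000
Gen 3 (rule 62): 11100001000
Gen 4 (rule 122): 10110010100
Gen 5 (rule 182): 11001111110
Gen 6 (rule 146): 00110111101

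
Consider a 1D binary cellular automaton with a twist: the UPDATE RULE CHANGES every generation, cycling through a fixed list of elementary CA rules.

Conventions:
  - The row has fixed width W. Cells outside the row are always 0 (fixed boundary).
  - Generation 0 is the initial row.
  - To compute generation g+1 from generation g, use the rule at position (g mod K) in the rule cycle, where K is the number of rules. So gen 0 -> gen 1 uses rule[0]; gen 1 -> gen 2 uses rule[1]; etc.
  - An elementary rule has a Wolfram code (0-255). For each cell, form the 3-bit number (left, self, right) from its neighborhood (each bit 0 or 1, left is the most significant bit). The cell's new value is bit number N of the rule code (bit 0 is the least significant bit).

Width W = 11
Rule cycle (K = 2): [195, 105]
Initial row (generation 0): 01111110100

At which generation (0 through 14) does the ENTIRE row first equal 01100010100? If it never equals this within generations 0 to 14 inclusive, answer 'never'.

Gen 0: 01111110100
Gen 1 (rule 195): 10111110001
Gen 2 (rule 105): 01100010100
Gen 3 (rule 195): 10101100001
Gen 4 (rule 105): 01011101100
Gen 5 (rule 195): 10001100101
Gen 6 (rule 105): 00101100010
Gen 7 (rule 195): 11000101100
Gen 8 (rule 105): 11010011101
Gen 9 (rule 195): 01000101100
Gen 10 (rule 105): 00010011101
Gen 11 (rule 195): 11100101100
Gen 12 (rule 105): 10100011101
Gen 13 (rule 195): 00001101100
Gen 14 (rule 105): 11101111101

Answer: 2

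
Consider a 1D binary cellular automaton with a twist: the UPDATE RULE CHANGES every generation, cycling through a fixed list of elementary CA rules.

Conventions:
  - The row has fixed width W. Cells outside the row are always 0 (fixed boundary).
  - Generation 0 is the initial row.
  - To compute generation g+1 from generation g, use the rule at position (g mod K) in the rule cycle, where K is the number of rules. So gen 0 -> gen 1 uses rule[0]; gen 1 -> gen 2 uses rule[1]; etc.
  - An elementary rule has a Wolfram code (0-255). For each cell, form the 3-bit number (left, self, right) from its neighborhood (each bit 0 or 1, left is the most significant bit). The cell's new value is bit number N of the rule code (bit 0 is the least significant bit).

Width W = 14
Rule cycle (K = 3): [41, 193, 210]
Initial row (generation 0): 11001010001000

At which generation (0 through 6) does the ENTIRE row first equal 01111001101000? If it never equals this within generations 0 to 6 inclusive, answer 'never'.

Gen 0: 11001010001000
Gen 1 (rule 41): 10000100100011
Gen 2 (rule 193): 00110000001001
Gen 3 (rule 210): 01011000010110
Gen 4 (rule 41): 00110011001100
Gen 5 (rule 193): 10010001000101
Gen 6 (rule 210): 01101010101000

Answer: never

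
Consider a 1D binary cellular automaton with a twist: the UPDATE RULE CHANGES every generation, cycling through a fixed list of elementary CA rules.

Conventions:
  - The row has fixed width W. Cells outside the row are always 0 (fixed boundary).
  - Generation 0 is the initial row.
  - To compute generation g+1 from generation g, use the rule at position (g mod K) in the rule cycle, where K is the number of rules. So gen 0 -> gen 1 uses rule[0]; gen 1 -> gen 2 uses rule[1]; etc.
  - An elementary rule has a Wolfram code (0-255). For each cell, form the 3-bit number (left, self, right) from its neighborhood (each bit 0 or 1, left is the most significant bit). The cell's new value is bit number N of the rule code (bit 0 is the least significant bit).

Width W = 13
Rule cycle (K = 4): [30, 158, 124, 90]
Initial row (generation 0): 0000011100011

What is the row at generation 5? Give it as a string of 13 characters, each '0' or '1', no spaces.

Gen 0: 0000011100011
Gen 1 (rule 30): 0000110010110
Gen 2 (rule 158): 0001101110101
Gen 3 (rule 124): 0001111011111
Gen 4 (rule 90): 0011001010001
Gen 5 (rule 30): 0110111011011

Answer: 0110111011011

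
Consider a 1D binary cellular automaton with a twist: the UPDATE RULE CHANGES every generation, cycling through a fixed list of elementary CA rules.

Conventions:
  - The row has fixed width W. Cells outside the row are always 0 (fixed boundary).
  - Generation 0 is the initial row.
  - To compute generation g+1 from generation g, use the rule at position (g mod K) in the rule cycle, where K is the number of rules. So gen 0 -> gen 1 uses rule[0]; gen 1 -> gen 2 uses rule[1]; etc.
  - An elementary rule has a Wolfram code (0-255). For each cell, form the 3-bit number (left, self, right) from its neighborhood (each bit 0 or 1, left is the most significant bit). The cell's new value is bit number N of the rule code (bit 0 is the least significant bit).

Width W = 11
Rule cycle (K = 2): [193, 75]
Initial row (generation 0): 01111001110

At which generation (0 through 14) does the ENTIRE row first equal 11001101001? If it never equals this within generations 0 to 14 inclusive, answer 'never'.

Answer: never

Derivation:
Gen 0: 01111001110
Gen 1 (rule 193): 00111000110
Gen 2 (rule 75): 11101011110
Gen 3 (rule 193): 01100001110
Gen 4 (rule 75): 11101111010
Gen 5 (rule 193): 01100111000
Gen 6 (rule 75): 11101101011
Gen 7 (rule 193): 01100100001
Gen 8 (rule 75): 11101001110
Gen 9 (rule 193): 01100000110
Gen 10 (rule 75): 11101111110
Gen 11 (rule 193): 01100111110
Gen 12 (rule 75): 11101100010
Gen 13 (rule 193): 01100101000
Gen 14 (rule 75): 11101000011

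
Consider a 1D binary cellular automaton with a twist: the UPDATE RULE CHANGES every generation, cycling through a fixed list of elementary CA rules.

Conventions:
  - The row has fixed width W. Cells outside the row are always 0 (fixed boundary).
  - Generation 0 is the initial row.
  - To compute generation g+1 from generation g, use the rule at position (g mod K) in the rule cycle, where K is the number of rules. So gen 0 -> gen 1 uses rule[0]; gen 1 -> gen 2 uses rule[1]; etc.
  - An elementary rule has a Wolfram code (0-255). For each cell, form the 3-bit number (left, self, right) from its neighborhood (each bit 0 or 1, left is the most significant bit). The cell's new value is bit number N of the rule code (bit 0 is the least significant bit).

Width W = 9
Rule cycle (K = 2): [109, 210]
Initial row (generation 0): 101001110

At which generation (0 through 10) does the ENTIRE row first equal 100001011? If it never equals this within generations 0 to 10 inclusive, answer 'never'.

Gen 0: 101001110
Gen 1 (rule 109): 111001010
Gen 2 (rule 210): 011110001
Gen 3 (rule 109): 010010101
Gen 4 (rule 210): 101100000
Gen 5 (rule 109): 111101111
Gen 6 (rule 210): 011100111
Gen 7 (rule 109): 010100101
Gen 8 (rule 210): 100011000
Gen 9 (rule 109): 101011011
Gen 10 (rule 210): 000001001

Answer: never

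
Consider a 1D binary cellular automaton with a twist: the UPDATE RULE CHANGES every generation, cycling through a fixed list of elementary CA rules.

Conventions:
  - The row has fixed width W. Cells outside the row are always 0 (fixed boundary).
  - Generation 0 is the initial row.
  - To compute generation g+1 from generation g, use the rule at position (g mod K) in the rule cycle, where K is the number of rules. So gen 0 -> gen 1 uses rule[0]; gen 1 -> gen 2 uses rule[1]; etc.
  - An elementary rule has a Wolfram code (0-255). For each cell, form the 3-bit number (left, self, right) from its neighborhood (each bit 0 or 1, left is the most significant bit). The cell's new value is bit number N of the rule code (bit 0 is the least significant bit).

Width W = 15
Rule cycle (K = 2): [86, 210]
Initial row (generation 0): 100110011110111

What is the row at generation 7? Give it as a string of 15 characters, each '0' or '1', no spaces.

Answer: 110101001101101

Derivation:
Gen 0: 100110011110111
Gen 1 (rule 86): 111011100010001
Gen 2 (rule 210): 011001110101010
Gen 3 (rule 86): 101110010101011
Gen 4 (rule 210): 000111100000001
Gen 5 (rule 86): 001000110000011
Gen 6 (rule 210): 010101011000101
Gen 7 (rule 86): 110101001101101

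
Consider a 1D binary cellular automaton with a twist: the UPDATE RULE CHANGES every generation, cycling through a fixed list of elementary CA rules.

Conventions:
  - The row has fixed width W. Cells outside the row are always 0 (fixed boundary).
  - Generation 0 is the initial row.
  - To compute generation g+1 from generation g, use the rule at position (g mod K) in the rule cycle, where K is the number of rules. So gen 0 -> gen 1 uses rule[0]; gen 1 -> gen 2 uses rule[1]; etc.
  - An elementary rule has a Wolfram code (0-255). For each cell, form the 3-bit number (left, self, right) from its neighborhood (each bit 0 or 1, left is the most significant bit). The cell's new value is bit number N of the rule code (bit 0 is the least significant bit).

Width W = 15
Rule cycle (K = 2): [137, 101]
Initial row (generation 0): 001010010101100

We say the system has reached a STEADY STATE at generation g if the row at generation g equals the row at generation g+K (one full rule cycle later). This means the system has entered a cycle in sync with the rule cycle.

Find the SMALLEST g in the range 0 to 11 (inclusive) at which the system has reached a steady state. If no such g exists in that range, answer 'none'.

Answer: none

Derivation:
Gen 0: 001010010101100
Gen 1 (rule 137): 100000000001001
Gen 2 (rule 101): 101111111101001
Gen 3 (rule 137): 001111111000000
Gen 4 (rule 101): 100000001011111
Gen 5 (rule 137): 001111100011110
Gen 6 (rule 101): 100000101000010
Gen 7 (rule 137): 001110000011000
Gen 8 (rule 101): 100010111001011
Gen 9 (rule 137): 001000110000010
Gen 10 (rule 101): 101010010111010
Gen 11 (rule 137): 000000000110000
Gen 12 (rule 101): 111111110010111
Gen 13 (rule 137): 111111100000110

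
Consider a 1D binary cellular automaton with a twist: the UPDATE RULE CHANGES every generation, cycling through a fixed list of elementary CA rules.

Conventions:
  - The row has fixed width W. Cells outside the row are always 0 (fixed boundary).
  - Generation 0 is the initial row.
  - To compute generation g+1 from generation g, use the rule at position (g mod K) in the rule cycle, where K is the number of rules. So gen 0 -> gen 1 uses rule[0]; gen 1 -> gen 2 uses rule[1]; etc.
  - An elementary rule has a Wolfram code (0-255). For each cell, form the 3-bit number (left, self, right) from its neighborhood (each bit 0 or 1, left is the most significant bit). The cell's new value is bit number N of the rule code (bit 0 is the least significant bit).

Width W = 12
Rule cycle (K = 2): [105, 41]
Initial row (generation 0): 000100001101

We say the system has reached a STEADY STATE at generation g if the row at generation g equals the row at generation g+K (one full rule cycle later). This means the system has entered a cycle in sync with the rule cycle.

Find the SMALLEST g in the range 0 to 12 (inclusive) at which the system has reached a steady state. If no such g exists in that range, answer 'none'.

Answer: none

Derivation:
Gen 0: 000100001101
Gen 1 (rule 105): 110001101110
Gen 2 (rule 41): 100101011000
Gen 3 (rule 105): 000010111011
Gen 4 (rule 41): 111001100110
Gen 5 (rule 105): 101001100110
Gen 6 (rule 41): 010001000100
Gen 7 (rule 105): 000100010001
Gen 8 (rule 41): 110001000100
Gen 9 (rule 105): 110100010001
Gen 10 (rule 41): 101001000100
Gen 11 (rule 105): 010000010001
Gen 12 (rule 41): 000111000100
Gen 13 (rule 105): 110101010001
Gen 14 (rule 41): 101010100100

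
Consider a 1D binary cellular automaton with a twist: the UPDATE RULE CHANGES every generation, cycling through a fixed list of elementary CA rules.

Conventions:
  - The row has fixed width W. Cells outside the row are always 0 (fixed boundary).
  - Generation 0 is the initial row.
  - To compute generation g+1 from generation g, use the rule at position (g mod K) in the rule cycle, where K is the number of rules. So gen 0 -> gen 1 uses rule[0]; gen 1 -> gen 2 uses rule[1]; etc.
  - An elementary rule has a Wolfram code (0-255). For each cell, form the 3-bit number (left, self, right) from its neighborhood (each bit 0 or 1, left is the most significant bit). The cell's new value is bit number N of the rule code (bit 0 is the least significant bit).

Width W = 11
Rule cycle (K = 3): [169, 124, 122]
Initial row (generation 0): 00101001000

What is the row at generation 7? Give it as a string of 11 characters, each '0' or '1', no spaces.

Answer: 00111111010

Derivation:
Gen 0: 00101001000
Gen 1 (rule 169): 10010000011
Gen 2 (rule 124): 11011000011
Gen 3 (rule 122): 11111100111
Gen 4 (rule 169): 11111000110
Gen 5 (rule 124): 10001100111
Gen 6 (rule 122): 01011111101
Gen 7 (rule 169): 00111111010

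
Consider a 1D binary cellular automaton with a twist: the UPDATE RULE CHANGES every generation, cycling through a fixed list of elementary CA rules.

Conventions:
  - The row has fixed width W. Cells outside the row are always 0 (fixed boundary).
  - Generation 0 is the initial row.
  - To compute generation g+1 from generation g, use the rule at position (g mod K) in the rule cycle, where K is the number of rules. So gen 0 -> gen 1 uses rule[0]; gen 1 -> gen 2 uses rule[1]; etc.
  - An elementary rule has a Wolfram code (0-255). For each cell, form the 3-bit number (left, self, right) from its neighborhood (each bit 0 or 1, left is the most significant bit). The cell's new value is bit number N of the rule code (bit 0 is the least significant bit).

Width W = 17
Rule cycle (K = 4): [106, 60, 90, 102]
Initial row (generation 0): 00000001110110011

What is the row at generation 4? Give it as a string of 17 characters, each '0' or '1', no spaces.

Answer: 00001101001100010

Derivation:
Gen 0: 00000001110110011
Gen 1 (rule 106): 00000011011110111
Gen 2 (rule 60): 00000010110001100
Gen 3 (rule 90): 00000100111011110
Gen 4 (rule 102): 00001101001100010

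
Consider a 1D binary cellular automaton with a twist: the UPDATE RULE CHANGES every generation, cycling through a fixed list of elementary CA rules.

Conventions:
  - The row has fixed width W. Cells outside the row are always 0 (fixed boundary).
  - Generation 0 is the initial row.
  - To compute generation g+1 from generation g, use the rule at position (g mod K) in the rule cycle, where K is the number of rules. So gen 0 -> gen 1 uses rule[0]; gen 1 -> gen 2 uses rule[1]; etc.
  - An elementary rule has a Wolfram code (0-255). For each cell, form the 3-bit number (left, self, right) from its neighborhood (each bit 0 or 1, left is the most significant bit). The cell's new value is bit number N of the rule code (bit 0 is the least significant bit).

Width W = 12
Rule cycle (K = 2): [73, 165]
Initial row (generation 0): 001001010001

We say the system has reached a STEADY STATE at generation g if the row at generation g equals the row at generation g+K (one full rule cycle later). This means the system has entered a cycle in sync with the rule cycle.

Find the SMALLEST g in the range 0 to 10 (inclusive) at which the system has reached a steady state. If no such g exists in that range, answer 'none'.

Gen 0: 001001010001
Gen 1 (rule 73): 100000000100
Gen 2 (rule 165): 101111110101
Gen 3 (rule 73): 001000010000
Gen 4 (rule 165): 101011010111
Gen 5 (rule 73): 000011000101
Gen 6 (rule 165): 111000010111
Gen 7 (rule 73): 101011000101
Gen 8 (rule 165): 111100010111
Gen 9 (rule 73): 100101000101
Gen 10 (rule 165): 100111010111
Gen 11 (rule 73): 000101000101
Gen 12 (rule 165): 110111010111

Answer: none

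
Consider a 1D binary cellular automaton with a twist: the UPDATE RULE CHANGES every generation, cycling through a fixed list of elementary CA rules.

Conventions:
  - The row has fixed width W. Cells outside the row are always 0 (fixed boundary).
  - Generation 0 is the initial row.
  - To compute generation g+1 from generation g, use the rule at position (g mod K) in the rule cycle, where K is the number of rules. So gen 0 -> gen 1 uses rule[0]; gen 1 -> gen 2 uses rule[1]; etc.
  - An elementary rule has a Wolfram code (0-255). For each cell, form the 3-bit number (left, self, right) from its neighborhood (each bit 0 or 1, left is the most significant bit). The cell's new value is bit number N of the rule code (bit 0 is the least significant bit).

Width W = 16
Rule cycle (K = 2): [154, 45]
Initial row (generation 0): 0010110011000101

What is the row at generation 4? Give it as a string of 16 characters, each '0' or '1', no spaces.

Gen 0: 0010110011000101
Gen 1 (rule 154): 0100101110101000
Gen 2 (rule 45): 0100111001111011
Gen 3 (rule 154): 1011110111110010
Gen 4 (rule 45): 1110001100000010

Answer: 1110001100000010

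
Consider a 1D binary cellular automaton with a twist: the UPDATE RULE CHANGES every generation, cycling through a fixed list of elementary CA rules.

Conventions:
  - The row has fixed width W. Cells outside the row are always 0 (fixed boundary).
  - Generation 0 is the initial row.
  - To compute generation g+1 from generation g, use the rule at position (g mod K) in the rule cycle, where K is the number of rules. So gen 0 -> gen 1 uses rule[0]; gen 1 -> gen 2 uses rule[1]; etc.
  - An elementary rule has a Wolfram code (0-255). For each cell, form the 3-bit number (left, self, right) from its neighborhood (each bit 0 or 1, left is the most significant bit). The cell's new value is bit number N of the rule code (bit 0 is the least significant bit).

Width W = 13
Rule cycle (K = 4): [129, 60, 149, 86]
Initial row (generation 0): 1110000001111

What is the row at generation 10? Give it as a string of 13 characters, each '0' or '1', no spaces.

Gen 0: 1110000001111
Gen 1 (rule 129): 0100111100110
Gen 2 (rule 60): 0110100010101
Gen 3 (rule 149): 0000111010101
Gen 4 (rule 86): 0001001010101
Gen 5 (rule 129): 1100000000000
Gen 6 (rule 60): 1010000000000
Gen 7 (rule 149): 1011111111111
Gen 8 (rule 86): 1000000000001
Gen 9 (rule 129): 0011111111100
Gen 10 (rule 60): 0010000000010

Answer: 0010000000010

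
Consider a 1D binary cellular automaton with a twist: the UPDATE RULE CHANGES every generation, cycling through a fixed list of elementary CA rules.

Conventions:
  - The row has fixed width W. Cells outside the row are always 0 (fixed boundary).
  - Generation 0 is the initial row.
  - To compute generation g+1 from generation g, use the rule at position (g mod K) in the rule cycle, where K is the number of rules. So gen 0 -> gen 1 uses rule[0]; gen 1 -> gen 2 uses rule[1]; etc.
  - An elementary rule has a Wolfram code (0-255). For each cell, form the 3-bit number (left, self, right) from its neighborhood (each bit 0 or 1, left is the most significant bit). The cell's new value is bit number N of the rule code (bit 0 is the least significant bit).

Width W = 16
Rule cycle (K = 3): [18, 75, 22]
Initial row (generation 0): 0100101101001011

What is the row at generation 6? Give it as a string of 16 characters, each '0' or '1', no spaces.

Gen 0: 0100101101001011
Gen 1 (rule 18): 1011000000110000
Gen 2 (rule 75): 0011011111110111
Gen 3 (rule 22): 0100000000000000
Gen 4 (rule 18): 1010000000000000
Gen 5 (rule 75): 0000111111111111
Gen 6 (rule 22): 0001000000000000

Answer: 0001000000000000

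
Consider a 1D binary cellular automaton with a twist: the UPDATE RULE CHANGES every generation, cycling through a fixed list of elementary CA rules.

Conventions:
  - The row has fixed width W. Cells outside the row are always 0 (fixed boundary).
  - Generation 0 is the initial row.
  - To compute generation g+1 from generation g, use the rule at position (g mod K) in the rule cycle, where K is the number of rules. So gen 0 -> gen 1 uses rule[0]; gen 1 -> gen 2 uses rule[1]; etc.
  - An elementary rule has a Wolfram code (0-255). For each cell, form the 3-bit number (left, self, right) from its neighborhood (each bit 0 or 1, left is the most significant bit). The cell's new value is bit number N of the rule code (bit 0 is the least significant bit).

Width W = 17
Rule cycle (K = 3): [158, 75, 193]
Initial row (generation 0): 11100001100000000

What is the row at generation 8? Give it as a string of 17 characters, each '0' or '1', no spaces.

Gen 0: 11100001100000000
Gen 1 (rule 158): 11010011010000000
Gen 2 (rule 75): 11000111000111111
Gen 3 (rule 193): 01010011010011111
Gen 4 (rule 158): 11011110011111110
Gen 5 (rule 75): 11010010110000010
Gen 6 (rule 193): 01000000010111000
Gen 7 (rule 158): 11100000110110100
Gen 8 (rule 75): 10101111110110001

Answer: 10101111110110001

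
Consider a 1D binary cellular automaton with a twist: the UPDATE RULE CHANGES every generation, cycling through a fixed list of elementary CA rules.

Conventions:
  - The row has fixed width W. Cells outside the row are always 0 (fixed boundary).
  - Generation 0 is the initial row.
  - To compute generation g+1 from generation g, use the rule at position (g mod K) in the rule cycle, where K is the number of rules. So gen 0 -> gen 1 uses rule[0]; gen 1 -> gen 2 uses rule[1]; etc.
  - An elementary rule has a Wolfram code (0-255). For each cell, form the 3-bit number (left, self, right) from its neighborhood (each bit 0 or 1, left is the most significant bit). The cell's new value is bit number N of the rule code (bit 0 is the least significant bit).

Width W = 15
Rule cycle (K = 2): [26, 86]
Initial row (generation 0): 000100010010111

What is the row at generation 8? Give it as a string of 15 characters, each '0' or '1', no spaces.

Answer: 110001101010011

Derivation:
Gen 0: 000100010010111
Gen 1 (rule 26): 001010101100100
Gen 2 (rule 86): 011010100111110
Gen 3 (rule 26): 110000011100001
Gen 4 (rule 86): 011000100110011
Gen 5 (rule 26): 110101011101110
Gen 6 (rule 86): 010101000100011
Gen 7 (rule 26): 100000101010110
Gen 8 (rule 86): 110001101010011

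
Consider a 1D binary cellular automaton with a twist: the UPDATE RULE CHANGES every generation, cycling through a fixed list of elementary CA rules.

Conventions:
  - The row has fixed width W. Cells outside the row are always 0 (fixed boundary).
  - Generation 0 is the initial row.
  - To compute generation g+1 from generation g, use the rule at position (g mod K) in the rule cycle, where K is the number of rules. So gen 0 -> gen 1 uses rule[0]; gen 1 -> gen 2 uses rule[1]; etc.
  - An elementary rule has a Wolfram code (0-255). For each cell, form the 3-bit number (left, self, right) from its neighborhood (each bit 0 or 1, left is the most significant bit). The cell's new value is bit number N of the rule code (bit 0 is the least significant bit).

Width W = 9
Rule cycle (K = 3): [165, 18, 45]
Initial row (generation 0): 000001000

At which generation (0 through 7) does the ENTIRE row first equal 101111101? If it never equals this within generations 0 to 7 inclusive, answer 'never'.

Gen 0: 000001000
Gen 1 (rule 165): 111101011
Gen 2 (rule 18): 000000000
Gen 3 (rule 45): 111111111
Gen 4 (rule 165): 011111110
Gen 5 (rule 18): 100000001
Gen 6 (rule 45): 101111101
Gen 7 (rule 165): 110111011

Answer: 6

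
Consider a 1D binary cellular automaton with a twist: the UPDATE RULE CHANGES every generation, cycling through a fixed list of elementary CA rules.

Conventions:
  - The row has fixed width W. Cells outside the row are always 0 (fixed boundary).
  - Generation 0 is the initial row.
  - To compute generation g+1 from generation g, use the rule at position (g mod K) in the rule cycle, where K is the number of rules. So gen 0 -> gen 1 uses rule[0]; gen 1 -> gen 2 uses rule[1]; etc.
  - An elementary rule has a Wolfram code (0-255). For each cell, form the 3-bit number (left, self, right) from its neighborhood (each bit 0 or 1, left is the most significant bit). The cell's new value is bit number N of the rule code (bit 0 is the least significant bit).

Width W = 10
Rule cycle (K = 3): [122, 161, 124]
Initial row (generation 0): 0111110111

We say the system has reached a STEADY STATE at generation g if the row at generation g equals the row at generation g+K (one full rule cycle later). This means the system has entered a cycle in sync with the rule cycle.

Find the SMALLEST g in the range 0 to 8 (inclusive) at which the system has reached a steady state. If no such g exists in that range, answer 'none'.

Answer: none

Derivation:
Gen 0: 0111110111
Gen 1 (rule 122): 1100011101
Gen 2 (rule 161): 0001001010
Gen 3 (rule 124): 0001101111
Gen 4 (rule 122): 0011111001
Gen 5 (rule 161): 1001110000
Gen 6 (rule 124): 1101011000
Gen 7 (rule 122): 1110111100
Gen 8 (rule 161): 0101011001
Gen 9 (rule 124): 0111111101
Gen 10 (rule 122): 1100000110
Gen 11 (rule 161): 0001110000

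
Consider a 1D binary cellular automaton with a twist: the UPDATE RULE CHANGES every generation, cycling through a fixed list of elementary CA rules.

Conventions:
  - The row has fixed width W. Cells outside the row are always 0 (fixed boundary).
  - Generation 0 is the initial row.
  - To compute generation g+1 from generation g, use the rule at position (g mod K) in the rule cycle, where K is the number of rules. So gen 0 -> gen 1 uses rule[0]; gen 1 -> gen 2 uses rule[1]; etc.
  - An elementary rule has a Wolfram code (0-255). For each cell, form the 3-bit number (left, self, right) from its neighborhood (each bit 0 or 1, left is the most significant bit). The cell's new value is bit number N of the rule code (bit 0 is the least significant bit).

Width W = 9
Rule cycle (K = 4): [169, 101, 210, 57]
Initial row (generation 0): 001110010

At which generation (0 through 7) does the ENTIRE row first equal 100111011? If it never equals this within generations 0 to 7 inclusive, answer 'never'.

Answer: never

Derivation:
Gen 0: 001110010
Gen 1 (rule 169): 101100000
Gen 2 (rule 101): 110101111
Gen 3 (rule 210): 010000111
Gen 4 (rule 57): 001110100
Gen 5 (rule 169): 101101001
Gen 6 (rule 101): 110111001
Gen 7 (rule 210): 010011110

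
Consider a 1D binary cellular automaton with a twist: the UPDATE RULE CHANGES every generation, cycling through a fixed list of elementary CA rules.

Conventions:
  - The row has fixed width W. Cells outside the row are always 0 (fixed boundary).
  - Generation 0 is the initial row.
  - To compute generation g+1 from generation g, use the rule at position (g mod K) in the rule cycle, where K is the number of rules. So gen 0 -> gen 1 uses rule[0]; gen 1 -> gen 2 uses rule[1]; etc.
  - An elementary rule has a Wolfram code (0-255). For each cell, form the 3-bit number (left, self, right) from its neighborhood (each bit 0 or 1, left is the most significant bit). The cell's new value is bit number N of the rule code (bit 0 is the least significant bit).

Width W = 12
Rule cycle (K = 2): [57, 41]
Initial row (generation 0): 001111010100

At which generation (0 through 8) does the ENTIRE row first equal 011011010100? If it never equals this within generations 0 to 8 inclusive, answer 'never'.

Gen 0: 001111010100
Gen 1 (rule 57): 101000101011
Gen 2 (rule 41): 010010010110
Gen 3 (rule 57): 001001001101
Gen 4 (rule 41): 100000001010
Gen 5 (rule 57): 011111100101
Gen 6 (rule 41): 010000000010
Gen 7 (rule 57): 001111111001
Gen 8 (rule 41): 101000000000

Answer: never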